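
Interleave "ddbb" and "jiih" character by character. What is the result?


Interleaving "ddbb" and "jiih":
  Position 0: 'd' from first, 'j' from second => "dj"
  Position 1: 'd' from first, 'i' from second => "di"
  Position 2: 'b' from first, 'i' from second => "bi"
  Position 3: 'b' from first, 'h' from second => "bh"
Result: djdibibh

djdibibh


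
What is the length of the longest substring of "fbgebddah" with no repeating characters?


Input: "fbgebddah"
Sliding window (track last position of each char):
  Position 0 ('f'): window [0,0] length 1 -- new best
  Position 1 ('b'): window [0,1] length 2 -- new best
  Position 2 ('g'): window [0,2] length 3 -- new best
  Position 3 ('e'): window [0,3] length 4 -- new best
  Position 4 ('b'): repeat (last at 1), move window start to 2
  Position 4 ('b'): window [2,4] length 3
  Position 5 ('d'): window [2,5] length 4
  Position 6 ('d'): repeat (last at 5), move window start to 6
  Position 6 ('d'): window [6,6] length 1
  Position 7 ('a'): window [6,7] length 2
  Position 8 ('h'): window [6,8] length 3
Longest substring with no repeats: "fbge" with length 4

4


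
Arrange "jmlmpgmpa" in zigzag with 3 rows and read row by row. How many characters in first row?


Zigzag "jmlmpgmpa" into 3 rows:
Placing characters:
  'j' => row 0
  'm' => row 1
  'l' => row 2
  'm' => row 1
  'p' => row 0
  'g' => row 1
  'm' => row 2
  'p' => row 1
  'a' => row 0
Rows:
  Row 0: "jpa"
  Row 1: "mmgp"
  Row 2: "lm"
First row length: 3

3


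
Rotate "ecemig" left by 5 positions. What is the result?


Input: "ecemig", rotate left by 5
First 5 characters: "ecemi"
Remaining characters: "g"
Concatenate remaining + first: "g" + "ecemi" = "gecemi"

gecemi


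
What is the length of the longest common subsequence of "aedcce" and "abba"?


LCS of "aedcce" and "abba"
DP table:
           a    b    b    a
      0    0    0    0    0
  a   0    1    1    1    1
  e   0    1    1    1    1
  d   0    1    1    1    1
  c   0    1    1    1    1
  c   0    1    1    1    1
  e   0    1    1    1    1
LCS length = dp[6][4] = 1

1


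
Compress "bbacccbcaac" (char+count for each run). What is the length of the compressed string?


Input: bbacccbcaac
Runs:
  'b' x 2 => "b2"
  'a' x 1 => "a1"
  'c' x 3 => "c3"
  'b' x 1 => "b1"
  'c' x 1 => "c1"
  'a' x 2 => "a2"
  'c' x 1 => "c1"
Compressed: "b2a1c3b1c1a2c1"
Compressed length: 14

14


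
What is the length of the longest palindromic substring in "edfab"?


Input: "edfab"
Checking substrings for palindromes:
  No multi-char palindromic substrings found
Longest palindromic substring: "e" with length 1

1


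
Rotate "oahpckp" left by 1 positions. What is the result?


Input: "oahpckp", rotate left by 1
First 1 characters: "o"
Remaining characters: "ahpckp"
Concatenate remaining + first: "ahpckp" + "o" = "ahpckpo"

ahpckpo


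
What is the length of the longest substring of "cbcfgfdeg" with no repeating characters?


Input: "cbcfgfdeg"
Sliding window (track last position of each char):
  Position 0 ('c'): window [0,0] length 1 -- new best
  Position 1 ('b'): window [0,1] length 2 -- new best
  Position 2 ('c'): repeat (last at 0), move window start to 1
  Position 2 ('c'): window [1,2] length 2
  Position 3 ('f'): window [1,3] length 3 -- new best
  Position 4 ('g'): window [1,4] length 4 -- new best
  Position 5 ('f'): repeat (last at 3), move window start to 4
  Position 5 ('f'): window [4,5] length 2
  Position 6 ('d'): window [4,6] length 3
  Position 7 ('e'): window [4,7] length 4
  Position 8 ('g'): repeat (last at 4), move window start to 5
  Position 8 ('g'): window [5,8] length 4
Longest substring with no repeats: "bcfg" with length 4

4


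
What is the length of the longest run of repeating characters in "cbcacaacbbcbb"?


Input: "cbcacaacbbcbb"
Scanning for longest run:
  Position 1 ('b'): new char, reset run to 1
  Position 2 ('c'): new char, reset run to 1
  Position 3 ('a'): new char, reset run to 1
  Position 4 ('c'): new char, reset run to 1
  Position 5 ('a'): new char, reset run to 1
  Position 6 ('a'): continues run of 'a', length=2
  Position 7 ('c'): new char, reset run to 1
  Position 8 ('b'): new char, reset run to 1
  Position 9 ('b'): continues run of 'b', length=2
  Position 10 ('c'): new char, reset run to 1
  Position 11 ('b'): new char, reset run to 1
  Position 12 ('b'): continues run of 'b', length=2
Longest run: 'a' with length 2

2


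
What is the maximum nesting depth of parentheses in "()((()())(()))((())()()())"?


Input: "()((()())(()))((())()()())"
Tracking depth:
  Position 0 '(': depth becomes 1
  Position 1 ')': depth becomes 0
  Position 2 '(': depth becomes 1
  Position 3 '(': depth becomes 2
  Position 4 '(': depth becomes 3
  Position 5 ')': depth becomes 2
  Position 6 '(': depth becomes 3
  Position 7 ')': depth becomes 2
  Position 8 ')': depth becomes 1
  Position 9 '(': depth becomes 2
  Position 10 '(': depth becomes 3
  Position 11 ')': depth becomes 2
  Position 12 ')': depth becomes 1
  Position 13 ')': depth becomes 0
  Position 14 '(': depth becomes 1
  Position 15 '(': depth becomes 2
  Position 16 '(': depth becomes 3
  Position 17 ')': depth becomes 2
  Position 18 ')': depth becomes 1
  Position 19 '(': depth becomes 2
  Position 20 ')': depth becomes 1
  Position 21 '(': depth becomes 2
  Position 22 ')': depth becomes 1
  Position 23 '(': depth becomes 2
  Position 24 ')': depth becomes 1
  Position 25 ')': depth becomes 0
Maximum depth reached: 3

3


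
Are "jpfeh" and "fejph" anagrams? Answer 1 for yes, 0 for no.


Strings: "jpfeh", "fejph"
Sorted first:  efhjp
Sorted second: efhjp
Sorted forms match => anagrams

1


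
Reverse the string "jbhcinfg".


Input: jbhcinfg
Reading characters right to left:
  Position 7: 'g'
  Position 6: 'f'
  Position 5: 'n'
  Position 4: 'i'
  Position 3: 'c'
  Position 2: 'h'
  Position 1: 'b'
  Position 0: 'j'
Reversed: gfnichbj

gfnichbj


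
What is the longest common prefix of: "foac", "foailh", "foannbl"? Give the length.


Words: foac, foailh, foannbl
  Position 0: all 'f' => match
  Position 1: all 'o' => match
  Position 2: all 'a' => match
  Position 3: ('c', 'i', 'n') => mismatch, stop
LCP = "foa" (length 3)

3


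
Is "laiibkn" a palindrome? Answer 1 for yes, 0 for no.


Input: laiibkn
Reversed: nkbiial
  Compare pos 0 ('l') with pos 6 ('n'): MISMATCH
  Compare pos 1 ('a') with pos 5 ('k'): MISMATCH
  Compare pos 2 ('i') with pos 4 ('b'): MISMATCH
Result: not a palindrome

0


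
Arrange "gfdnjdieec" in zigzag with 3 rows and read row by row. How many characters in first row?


Zigzag "gfdnjdieec" into 3 rows:
Placing characters:
  'g' => row 0
  'f' => row 1
  'd' => row 2
  'n' => row 1
  'j' => row 0
  'd' => row 1
  'i' => row 2
  'e' => row 1
  'e' => row 0
  'c' => row 1
Rows:
  Row 0: "gje"
  Row 1: "fndec"
  Row 2: "di"
First row length: 3

3


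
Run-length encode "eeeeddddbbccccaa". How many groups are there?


Input: eeeeddddbbccccaa
Scanning for consecutive runs:
  Group 1: 'e' x 4 (positions 0-3)
  Group 2: 'd' x 4 (positions 4-7)
  Group 3: 'b' x 2 (positions 8-9)
  Group 4: 'c' x 4 (positions 10-13)
  Group 5: 'a' x 2 (positions 14-15)
Total groups: 5

5


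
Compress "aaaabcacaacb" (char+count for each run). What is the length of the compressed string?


Input: aaaabcacaacb
Runs:
  'a' x 4 => "a4"
  'b' x 1 => "b1"
  'c' x 1 => "c1"
  'a' x 1 => "a1"
  'c' x 1 => "c1"
  'a' x 2 => "a2"
  'c' x 1 => "c1"
  'b' x 1 => "b1"
Compressed: "a4b1c1a1c1a2c1b1"
Compressed length: 16

16


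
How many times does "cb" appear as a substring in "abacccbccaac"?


Searching for "cb" in "abacccbccaac"
Scanning each position:
  Position 0: "ab" => no
  Position 1: "ba" => no
  Position 2: "ac" => no
  Position 3: "cc" => no
  Position 4: "cc" => no
  Position 5: "cb" => MATCH
  Position 6: "bc" => no
  Position 7: "cc" => no
  Position 8: "ca" => no
  Position 9: "aa" => no
  Position 10: "ac" => no
Total occurrences: 1

1


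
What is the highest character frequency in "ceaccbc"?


Input: ceaccbc
Character counts:
  'a': 1
  'b': 1
  'c': 4
  'e': 1
Maximum frequency: 4

4


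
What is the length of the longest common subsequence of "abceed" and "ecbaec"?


LCS of "abceed" and "ecbaec"
DP table:
           e    c    b    a    e    c
      0    0    0    0    0    0    0
  a   0    0    0    0    1    1    1
  b   0    0    0    1    1    1    1
  c   0    0    1    1    1    1    2
  e   0    1    1    1    1    2    2
  e   0    1    1    1    1    2    2
  d   0    1    1    1    1    2    2
LCS length = dp[6][6] = 2

2


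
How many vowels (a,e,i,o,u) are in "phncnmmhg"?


Input: phncnmmhg
Checking each character:
  'p' at position 0: consonant
  'h' at position 1: consonant
  'n' at position 2: consonant
  'c' at position 3: consonant
  'n' at position 4: consonant
  'm' at position 5: consonant
  'm' at position 6: consonant
  'h' at position 7: consonant
  'g' at position 8: consonant
Total vowels: 0

0


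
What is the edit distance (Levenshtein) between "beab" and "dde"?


Computing edit distance: "beab" -> "dde"
DP table:
           d    d    e
      0    1    2    3
  b   1    1    2    3
  e   2    2    2    2
  a   3    3    3    3
  b   4    4    4    4
Edit distance = dp[4][3] = 4

4


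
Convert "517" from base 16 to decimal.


Input: "517" in base 16
Positional expansion:
  Digit '5' (value 5) x 16^2 = 1280
  Digit '1' (value 1) x 16^1 = 16
  Digit '7' (value 7) x 16^0 = 7
Sum = 1303

1303


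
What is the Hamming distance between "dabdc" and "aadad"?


Comparing "dabdc" and "aadad" position by position:
  Position 0: 'd' vs 'a' => differ
  Position 1: 'a' vs 'a' => same
  Position 2: 'b' vs 'd' => differ
  Position 3: 'd' vs 'a' => differ
  Position 4: 'c' vs 'd' => differ
Total differences (Hamming distance): 4

4


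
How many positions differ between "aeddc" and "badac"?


Comparing "aeddc" and "badac" position by position:
  Position 0: 'a' vs 'b' => DIFFER
  Position 1: 'e' vs 'a' => DIFFER
  Position 2: 'd' vs 'd' => same
  Position 3: 'd' vs 'a' => DIFFER
  Position 4: 'c' vs 'c' => same
Positions that differ: 3

3


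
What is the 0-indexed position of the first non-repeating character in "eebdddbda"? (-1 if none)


Input: eebdddbda
Character frequencies:
  'a': 1
  'b': 2
  'd': 4
  'e': 2
Scanning left to right for freq == 1:
  Position 0 ('e'): freq=2, skip
  Position 1 ('e'): freq=2, skip
  Position 2 ('b'): freq=2, skip
  Position 3 ('d'): freq=4, skip
  Position 4 ('d'): freq=4, skip
  Position 5 ('d'): freq=4, skip
  Position 6 ('b'): freq=2, skip
  Position 7 ('d'): freq=4, skip
  Position 8 ('a'): unique! => answer = 8

8


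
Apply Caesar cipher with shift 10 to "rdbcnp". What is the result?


Caesar cipher: shift "rdbcnp" by 10
  'r' (pos 17) + 10 = pos 1 = 'b'
  'd' (pos 3) + 10 = pos 13 = 'n'
  'b' (pos 1) + 10 = pos 11 = 'l'
  'c' (pos 2) + 10 = pos 12 = 'm'
  'n' (pos 13) + 10 = pos 23 = 'x'
  'p' (pos 15) + 10 = pos 25 = 'z'
Result: bnlmxz

bnlmxz


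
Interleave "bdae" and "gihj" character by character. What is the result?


Interleaving "bdae" and "gihj":
  Position 0: 'b' from first, 'g' from second => "bg"
  Position 1: 'd' from first, 'i' from second => "di"
  Position 2: 'a' from first, 'h' from second => "ah"
  Position 3: 'e' from first, 'j' from second => "ej"
Result: bgdiahej

bgdiahej


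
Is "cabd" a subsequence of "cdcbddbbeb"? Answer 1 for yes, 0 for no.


Check if "cabd" is a subsequence of "cdcbddbbeb"
Greedy scan:
  Position 0 ('c'): matches sub[0] = 'c'
  Position 1 ('d'): no match needed
  Position 2 ('c'): no match needed
  Position 3 ('b'): no match needed
  Position 4 ('d'): no match needed
  Position 5 ('d'): no match needed
  Position 6 ('b'): no match needed
  Position 7 ('b'): no match needed
  Position 8 ('e'): no match needed
  Position 9 ('b'): no match needed
Only matched 1/4 characters => not a subsequence

0


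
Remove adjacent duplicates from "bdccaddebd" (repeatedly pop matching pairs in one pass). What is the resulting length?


Input: bdccaddebd
Stack-based adjacent duplicate removal:
  Read 'b': push. Stack: b
  Read 'd': push. Stack: bd
  Read 'c': push. Stack: bdc
  Read 'c': matches stack top 'c' => pop. Stack: bd
  Read 'a': push. Stack: bda
  Read 'd': push. Stack: bdad
  Read 'd': matches stack top 'd' => pop. Stack: bda
  Read 'e': push. Stack: bdae
  Read 'b': push. Stack: bdaeb
  Read 'd': push. Stack: bdaebd
Final stack: "bdaebd" (length 6)

6


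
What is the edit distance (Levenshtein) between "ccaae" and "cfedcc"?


Computing edit distance: "ccaae" -> "cfedcc"
DP table:
           c    f    e    d    c    c
      0    1    2    3    4    5    6
  c   1    0    1    2    3    4    5
  c   2    1    1    2    3    3    4
  a   3    2    2    2    3    4    4
  a   4    3    3    3    3    4    5
  e   5    4    4    3    4    4    5
Edit distance = dp[5][6] = 5

5


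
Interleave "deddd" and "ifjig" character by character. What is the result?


Interleaving "deddd" and "ifjig":
  Position 0: 'd' from first, 'i' from second => "di"
  Position 1: 'e' from first, 'f' from second => "ef"
  Position 2: 'd' from first, 'j' from second => "dj"
  Position 3: 'd' from first, 'i' from second => "di"
  Position 4: 'd' from first, 'g' from second => "dg"
Result: diefdjdidg

diefdjdidg


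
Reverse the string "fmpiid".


Input: fmpiid
Reading characters right to left:
  Position 5: 'd'
  Position 4: 'i'
  Position 3: 'i'
  Position 2: 'p'
  Position 1: 'm'
  Position 0: 'f'
Reversed: diipmf

diipmf


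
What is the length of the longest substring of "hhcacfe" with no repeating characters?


Input: "hhcacfe"
Sliding window (track last position of each char):
  Position 0 ('h'): window [0,0] length 1 -- new best
  Position 1 ('h'): repeat (last at 0), move window start to 1
  Position 1 ('h'): window [1,1] length 1
  Position 2 ('c'): window [1,2] length 2 -- new best
  Position 3 ('a'): window [1,3] length 3 -- new best
  Position 4 ('c'): repeat (last at 2), move window start to 3
  Position 4 ('c'): window [3,4] length 2
  Position 5 ('f'): window [3,5] length 3
  Position 6 ('e'): window [3,6] length 4 -- new best
Longest substring with no repeats: "acfe" with length 4

4


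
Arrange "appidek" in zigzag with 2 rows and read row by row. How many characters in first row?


Zigzag "appidek" into 2 rows:
Placing characters:
  'a' => row 0
  'p' => row 1
  'p' => row 0
  'i' => row 1
  'd' => row 0
  'e' => row 1
  'k' => row 0
Rows:
  Row 0: "apdk"
  Row 1: "pie"
First row length: 4

4


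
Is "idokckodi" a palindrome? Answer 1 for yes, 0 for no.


Input: idokckodi
Reversed: idokckodi
  Compare pos 0 ('i') with pos 8 ('i'): match
  Compare pos 1 ('d') with pos 7 ('d'): match
  Compare pos 2 ('o') with pos 6 ('o'): match
  Compare pos 3 ('k') with pos 5 ('k'): match
Result: palindrome

1


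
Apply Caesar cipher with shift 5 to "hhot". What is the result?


Caesar cipher: shift "hhot" by 5
  'h' (pos 7) + 5 = pos 12 = 'm'
  'h' (pos 7) + 5 = pos 12 = 'm'
  'o' (pos 14) + 5 = pos 19 = 't'
  't' (pos 19) + 5 = pos 24 = 'y'
Result: mmty

mmty


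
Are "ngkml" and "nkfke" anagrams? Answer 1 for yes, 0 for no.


Strings: "ngkml", "nkfke"
Sorted first:  gklmn
Sorted second: efkkn
Differ at position 0: 'g' vs 'e' => not anagrams

0


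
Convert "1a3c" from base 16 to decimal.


Input: "1a3c" in base 16
Positional expansion:
  Digit '1' (value 1) x 16^3 = 4096
  Digit 'a' (value 10) x 16^2 = 2560
  Digit '3' (value 3) x 16^1 = 48
  Digit 'c' (value 12) x 16^0 = 12
Sum = 6716

6716


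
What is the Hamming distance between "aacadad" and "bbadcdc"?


Comparing "aacadad" and "bbadcdc" position by position:
  Position 0: 'a' vs 'b' => differ
  Position 1: 'a' vs 'b' => differ
  Position 2: 'c' vs 'a' => differ
  Position 3: 'a' vs 'd' => differ
  Position 4: 'd' vs 'c' => differ
  Position 5: 'a' vs 'd' => differ
  Position 6: 'd' vs 'c' => differ
Total differences (Hamming distance): 7

7


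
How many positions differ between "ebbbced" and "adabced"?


Comparing "ebbbced" and "adabced" position by position:
  Position 0: 'e' vs 'a' => DIFFER
  Position 1: 'b' vs 'd' => DIFFER
  Position 2: 'b' vs 'a' => DIFFER
  Position 3: 'b' vs 'b' => same
  Position 4: 'c' vs 'c' => same
  Position 5: 'e' vs 'e' => same
  Position 6: 'd' vs 'd' => same
Positions that differ: 3

3


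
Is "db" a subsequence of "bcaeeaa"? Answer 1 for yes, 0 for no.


Check if "db" is a subsequence of "bcaeeaa"
Greedy scan:
  Position 0 ('b'): no match needed
  Position 1 ('c'): no match needed
  Position 2 ('a'): no match needed
  Position 3 ('e'): no match needed
  Position 4 ('e'): no match needed
  Position 5 ('a'): no match needed
  Position 6 ('a'): no match needed
Only matched 0/2 characters => not a subsequence

0


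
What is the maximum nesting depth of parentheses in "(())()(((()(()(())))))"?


Input: "(())()(((()(()(())))))"
Tracking depth:
  Position 0 '(': depth becomes 1
  Position 1 '(': depth becomes 2
  Position 2 ')': depth becomes 1
  Position 3 ')': depth becomes 0
  Position 4 '(': depth becomes 1
  Position 5 ')': depth becomes 0
  Position 6 '(': depth becomes 1
  Position 7 '(': depth becomes 2
  Position 8 '(': depth becomes 3
  Position 9 '(': depth becomes 4
  Position 10 ')': depth becomes 3
  Position 11 '(': depth becomes 4
  Position 12 '(': depth becomes 5
  Position 13 ')': depth becomes 4
  Position 14 '(': depth becomes 5
  Position 15 '(': depth becomes 6
  Position 16 ')': depth becomes 5
  Position 17 ')': depth becomes 4
  Position 18 ')': depth becomes 3
  Position 19 ')': depth becomes 2
  Position 20 ')': depth becomes 1
  Position 21 ')': depth becomes 0
Maximum depth reached: 6

6


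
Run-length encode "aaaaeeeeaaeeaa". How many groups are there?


Input: aaaaeeeeaaeeaa
Scanning for consecutive runs:
  Group 1: 'a' x 4 (positions 0-3)
  Group 2: 'e' x 4 (positions 4-7)
  Group 3: 'a' x 2 (positions 8-9)
  Group 4: 'e' x 2 (positions 10-11)
  Group 5: 'a' x 2 (positions 12-13)
Total groups: 5

5


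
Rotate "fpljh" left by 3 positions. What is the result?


Input: "fpljh", rotate left by 3
First 3 characters: "fpl"
Remaining characters: "jh"
Concatenate remaining + first: "jh" + "fpl" = "jhfpl"

jhfpl


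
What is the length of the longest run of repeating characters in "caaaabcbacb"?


Input: "caaaabcbacb"
Scanning for longest run:
  Position 1 ('a'): new char, reset run to 1
  Position 2 ('a'): continues run of 'a', length=2
  Position 3 ('a'): continues run of 'a', length=3
  Position 4 ('a'): continues run of 'a', length=4
  Position 5 ('b'): new char, reset run to 1
  Position 6 ('c'): new char, reset run to 1
  Position 7 ('b'): new char, reset run to 1
  Position 8 ('a'): new char, reset run to 1
  Position 9 ('c'): new char, reset run to 1
  Position 10 ('b'): new char, reset run to 1
Longest run: 'a' with length 4

4


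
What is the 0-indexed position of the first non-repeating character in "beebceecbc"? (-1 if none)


Input: beebceecbc
Character frequencies:
  'b': 3
  'c': 3
  'e': 4
Scanning left to right for freq == 1:
  Position 0 ('b'): freq=3, skip
  Position 1 ('e'): freq=4, skip
  Position 2 ('e'): freq=4, skip
  Position 3 ('b'): freq=3, skip
  Position 4 ('c'): freq=3, skip
  Position 5 ('e'): freq=4, skip
  Position 6 ('e'): freq=4, skip
  Position 7 ('c'): freq=3, skip
  Position 8 ('b'): freq=3, skip
  Position 9 ('c'): freq=3, skip
  No unique character found => answer = -1

-1


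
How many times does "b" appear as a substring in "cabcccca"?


Searching for "b" in "cabcccca"
Scanning each position:
  Position 0: "c" => no
  Position 1: "a" => no
  Position 2: "b" => MATCH
  Position 3: "c" => no
  Position 4: "c" => no
  Position 5: "c" => no
  Position 6: "c" => no
  Position 7: "a" => no
Total occurrences: 1

1


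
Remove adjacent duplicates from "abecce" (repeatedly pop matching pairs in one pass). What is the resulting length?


Input: abecce
Stack-based adjacent duplicate removal:
  Read 'a': push. Stack: a
  Read 'b': push. Stack: ab
  Read 'e': push. Stack: abe
  Read 'c': push. Stack: abec
  Read 'c': matches stack top 'c' => pop. Stack: abe
  Read 'e': matches stack top 'e' => pop. Stack: ab
Final stack: "ab" (length 2)

2


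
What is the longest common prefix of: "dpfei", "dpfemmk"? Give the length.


Words: dpfei, dpfemmk
  Position 0: all 'd' => match
  Position 1: all 'p' => match
  Position 2: all 'f' => match
  Position 3: all 'e' => match
  Position 4: ('i', 'm') => mismatch, stop
LCP = "dpfe" (length 4)

4


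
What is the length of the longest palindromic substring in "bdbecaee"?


Input: "bdbecaee"
Checking substrings for palindromes:
  [0:3] "bdb" (len 3) => palindrome
  [6:8] "ee" (len 2) => palindrome
Longest palindromic substring: "bdb" with length 3

3


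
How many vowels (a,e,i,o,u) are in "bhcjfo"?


Input: bhcjfo
Checking each character:
  'b' at position 0: consonant
  'h' at position 1: consonant
  'c' at position 2: consonant
  'j' at position 3: consonant
  'f' at position 4: consonant
  'o' at position 5: vowel (running total: 1)
Total vowels: 1

1


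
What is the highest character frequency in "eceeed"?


Input: eceeed
Character counts:
  'c': 1
  'd': 1
  'e': 4
Maximum frequency: 4

4


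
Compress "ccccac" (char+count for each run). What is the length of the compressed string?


Input: ccccac
Runs:
  'c' x 4 => "c4"
  'a' x 1 => "a1"
  'c' x 1 => "c1"
Compressed: "c4a1c1"
Compressed length: 6

6


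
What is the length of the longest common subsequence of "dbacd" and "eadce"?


LCS of "dbacd" and "eadce"
DP table:
           e    a    d    c    e
      0    0    0    0    0    0
  d   0    0    0    1    1    1
  b   0    0    0    1    1    1
  a   0    0    1    1    1    1
  c   0    0    1    1    2    2
  d   0    0    1    2    2    2
LCS length = dp[5][5] = 2

2


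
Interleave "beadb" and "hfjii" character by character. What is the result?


Interleaving "beadb" and "hfjii":
  Position 0: 'b' from first, 'h' from second => "bh"
  Position 1: 'e' from first, 'f' from second => "ef"
  Position 2: 'a' from first, 'j' from second => "aj"
  Position 3: 'd' from first, 'i' from second => "di"
  Position 4: 'b' from first, 'i' from second => "bi"
Result: bhefajdibi

bhefajdibi


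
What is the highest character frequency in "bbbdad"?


Input: bbbdad
Character counts:
  'a': 1
  'b': 3
  'd': 2
Maximum frequency: 3

3


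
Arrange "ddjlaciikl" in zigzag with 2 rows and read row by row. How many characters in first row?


Zigzag "ddjlaciikl" into 2 rows:
Placing characters:
  'd' => row 0
  'd' => row 1
  'j' => row 0
  'l' => row 1
  'a' => row 0
  'c' => row 1
  'i' => row 0
  'i' => row 1
  'k' => row 0
  'l' => row 1
Rows:
  Row 0: "djaik"
  Row 1: "dlcil"
First row length: 5

5


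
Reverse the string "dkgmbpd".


Input: dkgmbpd
Reading characters right to left:
  Position 6: 'd'
  Position 5: 'p'
  Position 4: 'b'
  Position 3: 'm'
  Position 2: 'g'
  Position 1: 'k'
  Position 0: 'd'
Reversed: dpbmgkd

dpbmgkd


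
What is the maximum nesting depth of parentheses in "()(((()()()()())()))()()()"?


Input: "()(((()()()()())()))()()()"
Tracking depth:
  Position 0 '(': depth becomes 1
  Position 1 ')': depth becomes 0
  Position 2 '(': depth becomes 1
  Position 3 '(': depth becomes 2
  Position 4 '(': depth becomes 3
  Position 5 '(': depth becomes 4
  Position 6 ')': depth becomes 3
  Position 7 '(': depth becomes 4
  Position 8 ')': depth becomes 3
  Position 9 '(': depth becomes 4
  Position 10 ')': depth becomes 3
  Position 11 '(': depth becomes 4
  Position 12 ')': depth becomes 3
  Position 13 '(': depth becomes 4
  Position 14 ')': depth becomes 3
  Position 15 ')': depth becomes 2
  Position 16 '(': depth becomes 3
  Position 17 ')': depth becomes 2
  Position 18 ')': depth becomes 1
  Position 19 ')': depth becomes 0
  Position 20 '(': depth becomes 1
  Position 21 ')': depth becomes 0
  Position 22 '(': depth becomes 1
  Position 23 ')': depth becomes 0
  Position 24 '(': depth becomes 1
  Position 25 ')': depth becomes 0
Maximum depth reached: 4

4


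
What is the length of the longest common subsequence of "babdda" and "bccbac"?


LCS of "babdda" and "bccbac"
DP table:
           b    c    c    b    a    c
      0    0    0    0    0    0    0
  b   0    1    1    1    1    1    1
  a   0    1    1    1    1    2    2
  b   0    1    1    1    2    2    2
  d   0    1    1    1    2    2    2
  d   0    1    1    1    2    2    2
  a   0    1    1    1    2    3    3
LCS length = dp[6][6] = 3

3


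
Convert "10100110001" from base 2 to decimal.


Input: "10100110001" in base 2
Positional expansion:
  Digit '1' (value 1) x 2^10 = 1024
  Digit '0' (value 0) x 2^9 = 0
  Digit '1' (value 1) x 2^8 = 256
  Digit '0' (value 0) x 2^7 = 0
  Digit '0' (value 0) x 2^6 = 0
  Digit '1' (value 1) x 2^5 = 32
  Digit '1' (value 1) x 2^4 = 16
  Digit '0' (value 0) x 2^3 = 0
  Digit '0' (value 0) x 2^2 = 0
  Digit '0' (value 0) x 2^1 = 0
  Digit '1' (value 1) x 2^0 = 1
Sum = 1329

1329


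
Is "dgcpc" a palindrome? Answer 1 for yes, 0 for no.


Input: dgcpc
Reversed: cpcgd
  Compare pos 0 ('d') with pos 4 ('c'): MISMATCH
  Compare pos 1 ('g') with pos 3 ('p'): MISMATCH
Result: not a palindrome

0


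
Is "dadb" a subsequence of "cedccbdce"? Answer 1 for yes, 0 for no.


Check if "dadb" is a subsequence of "cedccbdce"
Greedy scan:
  Position 0 ('c'): no match needed
  Position 1 ('e'): no match needed
  Position 2 ('d'): matches sub[0] = 'd'
  Position 3 ('c'): no match needed
  Position 4 ('c'): no match needed
  Position 5 ('b'): no match needed
  Position 6 ('d'): no match needed
  Position 7 ('c'): no match needed
  Position 8 ('e'): no match needed
Only matched 1/4 characters => not a subsequence

0


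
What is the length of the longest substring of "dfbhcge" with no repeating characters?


Input: "dfbhcge"
Sliding window (track last position of each char):
  Position 0 ('d'): window [0,0] length 1 -- new best
  Position 1 ('f'): window [0,1] length 2 -- new best
  Position 2 ('b'): window [0,2] length 3 -- new best
  Position 3 ('h'): window [0,3] length 4 -- new best
  Position 4 ('c'): window [0,4] length 5 -- new best
  Position 5 ('g'): window [0,5] length 6 -- new best
  Position 6 ('e'): window [0,6] length 7 -- new best
Longest substring with no repeats: "dfbhcge" with length 7

7


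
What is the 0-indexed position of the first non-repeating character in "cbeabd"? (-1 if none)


Input: cbeabd
Character frequencies:
  'a': 1
  'b': 2
  'c': 1
  'd': 1
  'e': 1
Scanning left to right for freq == 1:
  Position 0 ('c'): unique! => answer = 0

0


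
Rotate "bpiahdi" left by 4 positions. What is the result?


Input: "bpiahdi", rotate left by 4
First 4 characters: "bpia"
Remaining characters: "hdi"
Concatenate remaining + first: "hdi" + "bpia" = "hdibpia"

hdibpia


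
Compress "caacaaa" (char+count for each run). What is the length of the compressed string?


Input: caacaaa
Runs:
  'c' x 1 => "c1"
  'a' x 2 => "a2"
  'c' x 1 => "c1"
  'a' x 3 => "a3"
Compressed: "c1a2c1a3"
Compressed length: 8

8


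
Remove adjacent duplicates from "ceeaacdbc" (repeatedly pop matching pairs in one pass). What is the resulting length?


Input: ceeaacdbc
Stack-based adjacent duplicate removal:
  Read 'c': push. Stack: c
  Read 'e': push. Stack: ce
  Read 'e': matches stack top 'e' => pop. Stack: c
  Read 'a': push. Stack: ca
  Read 'a': matches stack top 'a' => pop. Stack: c
  Read 'c': matches stack top 'c' => pop. Stack: (empty)
  Read 'd': push. Stack: d
  Read 'b': push. Stack: db
  Read 'c': push. Stack: dbc
Final stack: "dbc" (length 3)

3


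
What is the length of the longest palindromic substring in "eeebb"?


Input: "eeebb"
Checking substrings for palindromes:
  [0:3] "eee" (len 3) => palindrome
  [0:2] "ee" (len 2) => palindrome
  [1:3] "ee" (len 2) => palindrome
  [3:5] "bb" (len 2) => palindrome
Longest palindromic substring: "eee" with length 3

3


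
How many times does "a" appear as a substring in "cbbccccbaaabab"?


Searching for "a" in "cbbccccbaaabab"
Scanning each position:
  Position 0: "c" => no
  Position 1: "b" => no
  Position 2: "b" => no
  Position 3: "c" => no
  Position 4: "c" => no
  Position 5: "c" => no
  Position 6: "c" => no
  Position 7: "b" => no
  Position 8: "a" => MATCH
  Position 9: "a" => MATCH
  Position 10: "a" => MATCH
  Position 11: "b" => no
  Position 12: "a" => MATCH
  Position 13: "b" => no
Total occurrences: 4

4


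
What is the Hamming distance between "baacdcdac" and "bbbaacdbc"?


Comparing "baacdcdac" and "bbbaacdbc" position by position:
  Position 0: 'b' vs 'b' => same
  Position 1: 'a' vs 'b' => differ
  Position 2: 'a' vs 'b' => differ
  Position 3: 'c' vs 'a' => differ
  Position 4: 'd' vs 'a' => differ
  Position 5: 'c' vs 'c' => same
  Position 6: 'd' vs 'd' => same
  Position 7: 'a' vs 'b' => differ
  Position 8: 'c' vs 'c' => same
Total differences (Hamming distance): 5

5


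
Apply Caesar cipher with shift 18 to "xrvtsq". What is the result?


Caesar cipher: shift "xrvtsq" by 18
  'x' (pos 23) + 18 = pos 15 = 'p'
  'r' (pos 17) + 18 = pos 9 = 'j'
  'v' (pos 21) + 18 = pos 13 = 'n'
  't' (pos 19) + 18 = pos 11 = 'l'
  's' (pos 18) + 18 = pos 10 = 'k'
  'q' (pos 16) + 18 = pos 8 = 'i'
Result: pjnlki

pjnlki


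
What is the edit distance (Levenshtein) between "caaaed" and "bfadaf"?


Computing edit distance: "caaaed" -> "bfadaf"
DP table:
           b    f    a    d    a    f
      0    1    2    3    4    5    6
  c   1    1    2    3    4    5    6
  a   2    2    2    2    3    4    5
  a   3    3    3    2    3    3    4
  a   4    4    4    3    3    3    4
  e   5    5    5    4    4    4    4
  d   6    6    6    5    4    5    5
Edit distance = dp[6][6] = 5

5


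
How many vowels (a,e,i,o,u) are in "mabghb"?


Input: mabghb
Checking each character:
  'm' at position 0: consonant
  'a' at position 1: vowel (running total: 1)
  'b' at position 2: consonant
  'g' at position 3: consonant
  'h' at position 4: consonant
  'b' at position 5: consonant
Total vowels: 1

1


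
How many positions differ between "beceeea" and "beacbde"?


Comparing "beceeea" and "beacbde" position by position:
  Position 0: 'b' vs 'b' => same
  Position 1: 'e' vs 'e' => same
  Position 2: 'c' vs 'a' => DIFFER
  Position 3: 'e' vs 'c' => DIFFER
  Position 4: 'e' vs 'b' => DIFFER
  Position 5: 'e' vs 'd' => DIFFER
  Position 6: 'a' vs 'e' => DIFFER
Positions that differ: 5

5


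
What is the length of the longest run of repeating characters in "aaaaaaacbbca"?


Input: "aaaaaaacbbca"
Scanning for longest run:
  Position 1 ('a'): continues run of 'a', length=2
  Position 2 ('a'): continues run of 'a', length=3
  Position 3 ('a'): continues run of 'a', length=4
  Position 4 ('a'): continues run of 'a', length=5
  Position 5 ('a'): continues run of 'a', length=6
  Position 6 ('a'): continues run of 'a', length=7
  Position 7 ('c'): new char, reset run to 1
  Position 8 ('b'): new char, reset run to 1
  Position 9 ('b'): continues run of 'b', length=2
  Position 10 ('c'): new char, reset run to 1
  Position 11 ('a'): new char, reset run to 1
Longest run: 'a' with length 7

7


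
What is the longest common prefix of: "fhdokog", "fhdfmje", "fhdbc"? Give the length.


Words: fhdokog, fhdfmje, fhdbc
  Position 0: all 'f' => match
  Position 1: all 'h' => match
  Position 2: all 'd' => match
  Position 3: ('o', 'f', 'b') => mismatch, stop
LCP = "fhd" (length 3)

3


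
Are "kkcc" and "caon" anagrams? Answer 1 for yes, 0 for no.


Strings: "kkcc", "caon"
Sorted first:  cckk
Sorted second: acno
Differ at position 0: 'c' vs 'a' => not anagrams

0


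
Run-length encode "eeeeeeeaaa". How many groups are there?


Input: eeeeeeeaaa
Scanning for consecutive runs:
  Group 1: 'e' x 7 (positions 0-6)
  Group 2: 'a' x 3 (positions 7-9)
Total groups: 2

2


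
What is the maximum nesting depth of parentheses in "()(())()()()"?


Input: "()(())()()()"
Tracking depth:
  Position 0 '(': depth becomes 1
  Position 1 ')': depth becomes 0
  Position 2 '(': depth becomes 1
  Position 3 '(': depth becomes 2
  Position 4 ')': depth becomes 1
  Position 5 ')': depth becomes 0
  Position 6 '(': depth becomes 1
  Position 7 ')': depth becomes 0
  Position 8 '(': depth becomes 1
  Position 9 ')': depth becomes 0
  Position 10 '(': depth becomes 1
  Position 11 ')': depth becomes 0
Maximum depth reached: 2

2


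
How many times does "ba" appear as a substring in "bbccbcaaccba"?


Searching for "ba" in "bbccbcaaccba"
Scanning each position:
  Position 0: "bb" => no
  Position 1: "bc" => no
  Position 2: "cc" => no
  Position 3: "cb" => no
  Position 4: "bc" => no
  Position 5: "ca" => no
  Position 6: "aa" => no
  Position 7: "ac" => no
  Position 8: "cc" => no
  Position 9: "cb" => no
  Position 10: "ba" => MATCH
Total occurrences: 1

1


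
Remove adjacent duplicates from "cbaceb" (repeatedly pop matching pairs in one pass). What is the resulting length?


Input: cbaceb
Stack-based adjacent duplicate removal:
  Read 'c': push. Stack: c
  Read 'b': push. Stack: cb
  Read 'a': push. Stack: cba
  Read 'c': push. Stack: cbac
  Read 'e': push. Stack: cbace
  Read 'b': push. Stack: cbaceb
Final stack: "cbaceb" (length 6)

6


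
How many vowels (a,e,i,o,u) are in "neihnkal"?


Input: neihnkal
Checking each character:
  'n' at position 0: consonant
  'e' at position 1: vowel (running total: 1)
  'i' at position 2: vowel (running total: 2)
  'h' at position 3: consonant
  'n' at position 4: consonant
  'k' at position 5: consonant
  'a' at position 6: vowel (running total: 3)
  'l' at position 7: consonant
Total vowels: 3

3


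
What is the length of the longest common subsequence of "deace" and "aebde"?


LCS of "deace" and "aebde"
DP table:
           a    e    b    d    e
      0    0    0    0    0    0
  d   0    0    0    0    1    1
  e   0    0    1    1    1    2
  a   0    1    1    1    1    2
  c   0    1    1    1    1    2
  e   0    1    2    2    2    2
LCS length = dp[5][5] = 2

2


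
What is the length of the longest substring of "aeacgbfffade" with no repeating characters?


Input: "aeacgbfffade"
Sliding window (track last position of each char):
  Position 0 ('a'): window [0,0] length 1 -- new best
  Position 1 ('e'): window [0,1] length 2 -- new best
  Position 2 ('a'): repeat (last at 0), move window start to 1
  Position 2 ('a'): window [1,2] length 2
  Position 3 ('c'): window [1,3] length 3 -- new best
  Position 4 ('g'): window [1,4] length 4 -- new best
  Position 5 ('b'): window [1,5] length 5 -- new best
  Position 6 ('f'): window [1,6] length 6 -- new best
  Position 7 ('f'): repeat (last at 6), move window start to 7
  Position 7 ('f'): window [7,7] length 1
  Position 8 ('f'): repeat (last at 7), move window start to 8
  Position 8 ('f'): window [8,8] length 1
  Position 9 ('a'): window [8,9] length 2
  Position 10 ('d'): window [8,10] length 3
  Position 11 ('e'): window [8,11] length 4
Longest substring with no repeats: "eacgbf" with length 6

6


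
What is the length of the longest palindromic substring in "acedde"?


Input: "acedde"
Checking substrings for palindromes:
  [2:6] "edde" (len 4) => palindrome
  [3:5] "dd" (len 2) => palindrome
Longest palindromic substring: "edde" with length 4

4


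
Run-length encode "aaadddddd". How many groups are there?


Input: aaadddddd
Scanning for consecutive runs:
  Group 1: 'a' x 3 (positions 0-2)
  Group 2: 'd' x 6 (positions 3-8)
Total groups: 2

2


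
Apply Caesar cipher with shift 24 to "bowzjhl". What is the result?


Caesar cipher: shift "bowzjhl" by 24
  'b' (pos 1) + 24 = pos 25 = 'z'
  'o' (pos 14) + 24 = pos 12 = 'm'
  'w' (pos 22) + 24 = pos 20 = 'u'
  'z' (pos 25) + 24 = pos 23 = 'x'
  'j' (pos 9) + 24 = pos 7 = 'h'
  'h' (pos 7) + 24 = pos 5 = 'f'
  'l' (pos 11) + 24 = pos 9 = 'j'
Result: zmuxhfj

zmuxhfj


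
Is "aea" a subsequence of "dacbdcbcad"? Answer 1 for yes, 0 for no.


Check if "aea" is a subsequence of "dacbdcbcad"
Greedy scan:
  Position 0 ('d'): no match needed
  Position 1 ('a'): matches sub[0] = 'a'
  Position 2 ('c'): no match needed
  Position 3 ('b'): no match needed
  Position 4 ('d'): no match needed
  Position 5 ('c'): no match needed
  Position 6 ('b'): no match needed
  Position 7 ('c'): no match needed
  Position 8 ('a'): no match needed
  Position 9 ('d'): no match needed
Only matched 1/3 characters => not a subsequence

0


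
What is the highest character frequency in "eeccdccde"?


Input: eeccdccde
Character counts:
  'c': 4
  'd': 2
  'e': 3
Maximum frequency: 4

4


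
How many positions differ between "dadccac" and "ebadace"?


Comparing "dadccac" and "ebadace" position by position:
  Position 0: 'd' vs 'e' => DIFFER
  Position 1: 'a' vs 'b' => DIFFER
  Position 2: 'd' vs 'a' => DIFFER
  Position 3: 'c' vs 'd' => DIFFER
  Position 4: 'c' vs 'a' => DIFFER
  Position 5: 'a' vs 'c' => DIFFER
  Position 6: 'c' vs 'e' => DIFFER
Positions that differ: 7

7


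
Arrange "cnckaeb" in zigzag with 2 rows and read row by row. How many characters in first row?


Zigzag "cnckaeb" into 2 rows:
Placing characters:
  'c' => row 0
  'n' => row 1
  'c' => row 0
  'k' => row 1
  'a' => row 0
  'e' => row 1
  'b' => row 0
Rows:
  Row 0: "ccab"
  Row 1: "nke"
First row length: 4

4


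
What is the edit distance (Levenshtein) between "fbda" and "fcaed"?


Computing edit distance: "fbda" -> "fcaed"
DP table:
           f    c    a    e    d
      0    1    2    3    4    5
  f   1    0    1    2    3    4
  b   2    1    1    2    3    4
  d   3    2    2    2    3    3
  a   4    3    3    2    3    4
Edit distance = dp[4][5] = 4

4


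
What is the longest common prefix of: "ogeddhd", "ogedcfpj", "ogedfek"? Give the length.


Words: ogeddhd, ogedcfpj, ogedfek
  Position 0: all 'o' => match
  Position 1: all 'g' => match
  Position 2: all 'e' => match
  Position 3: all 'd' => match
  Position 4: ('d', 'c', 'f') => mismatch, stop
LCP = "oged" (length 4)

4


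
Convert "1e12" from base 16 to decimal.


Input: "1e12" in base 16
Positional expansion:
  Digit '1' (value 1) x 16^3 = 4096
  Digit 'e' (value 14) x 16^2 = 3584
  Digit '1' (value 1) x 16^1 = 16
  Digit '2' (value 2) x 16^0 = 2
Sum = 7698

7698


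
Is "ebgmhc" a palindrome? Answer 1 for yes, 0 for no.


Input: ebgmhc
Reversed: chmgbe
  Compare pos 0 ('e') with pos 5 ('c'): MISMATCH
  Compare pos 1 ('b') with pos 4 ('h'): MISMATCH
  Compare pos 2 ('g') with pos 3 ('m'): MISMATCH
Result: not a palindrome

0


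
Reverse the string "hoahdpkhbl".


Input: hoahdpkhbl
Reading characters right to left:
  Position 9: 'l'
  Position 8: 'b'
  Position 7: 'h'
  Position 6: 'k'
  Position 5: 'p'
  Position 4: 'd'
  Position 3: 'h'
  Position 2: 'a'
  Position 1: 'o'
  Position 0: 'h'
Reversed: lbhkpdhaoh

lbhkpdhaoh


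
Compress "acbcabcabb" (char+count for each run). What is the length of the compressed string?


Input: acbcabcabb
Runs:
  'a' x 1 => "a1"
  'c' x 1 => "c1"
  'b' x 1 => "b1"
  'c' x 1 => "c1"
  'a' x 1 => "a1"
  'b' x 1 => "b1"
  'c' x 1 => "c1"
  'a' x 1 => "a1"
  'b' x 2 => "b2"
Compressed: "a1c1b1c1a1b1c1a1b2"
Compressed length: 18

18


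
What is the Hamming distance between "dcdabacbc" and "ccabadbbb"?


Comparing "dcdabacbc" and "ccabadbbb" position by position:
  Position 0: 'd' vs 'c' => differ
  Position 1: 'c' vs 'c' => same
  Position 2: 'd' vs 'a' => differ
  Position 3: 'a' vs 'b' => differ
  Position 4: 'b' vs 'a' => differ
  Position 5: 'a' vs 'd' => differ
  Position 6: 'c' vs 'b' => differ
  Position 7: 'b' vs 'b' => same
  Position 8: 'c' vs 'b' => differ
Total differences (Hamming distance): 7

7


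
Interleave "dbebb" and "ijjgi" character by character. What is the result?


Interleaving "dbebb" and "ijjgi":
  Position 0: 'd' from first, 'i' from second => "di"
  Position 1: 'b' from first, 'j' from second => "bj"
  Position 2: 'e' from first, 'j' from second => "ej"
  Position 3: 'b' from first, 'g' from second => "bg"
  Position 4: 'b' from first, 'i' from second => "bi"
Result: dibjejbgbi

dibjejbgbi
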